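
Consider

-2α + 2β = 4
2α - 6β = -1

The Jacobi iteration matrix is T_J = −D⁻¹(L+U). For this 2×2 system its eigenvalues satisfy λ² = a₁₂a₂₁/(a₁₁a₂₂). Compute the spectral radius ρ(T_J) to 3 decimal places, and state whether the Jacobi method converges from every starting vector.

a₁₂a₂₁/(a₁₁a₂₂) = (2)·(2) / ((-2)·(-6)) = 0.333333
ρ = √|0.333333| = √0.333333 = 0.577
ρ < 1, so Jacobi converges

0.577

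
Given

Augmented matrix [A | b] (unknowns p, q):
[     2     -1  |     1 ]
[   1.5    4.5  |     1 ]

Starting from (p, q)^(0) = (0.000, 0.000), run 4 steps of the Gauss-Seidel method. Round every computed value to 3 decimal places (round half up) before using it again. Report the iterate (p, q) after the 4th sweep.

(0.524, 0.048)

Iteration 1:
  p = (1 - (-1)·0.000) / (2) = 0.500
  q = (1 - (1.5)·0.500) / (4.5) = 0.056
Iteration 2:
  p = (1 - (-1)·0.056) / (2) = 0.528
  q = (1 - (1.5)·0.528) / (4.5) = 0.046
Iteration 3:
  p = (1 - (-1)·0.046) / (2) = 0.523
  q = (1 - (1.5)·0.523) / (4.5) = 0.048
Iteration 4:
  p = (1 - (-1)·0.048) / (2) = 0.524
  q = (1 - (1.5)·0.524) / (4.5) = 0.048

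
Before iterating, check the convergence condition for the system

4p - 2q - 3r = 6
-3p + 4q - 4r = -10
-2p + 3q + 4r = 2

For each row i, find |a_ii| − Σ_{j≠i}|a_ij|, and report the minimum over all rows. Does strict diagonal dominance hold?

-3

row 1: |4| − (2+3) = -1
row 2: |4| − (3+4) = -3
row 3: |4| − (2+3) = -1
minimum over rows = -3 → not strictly diagonally dominant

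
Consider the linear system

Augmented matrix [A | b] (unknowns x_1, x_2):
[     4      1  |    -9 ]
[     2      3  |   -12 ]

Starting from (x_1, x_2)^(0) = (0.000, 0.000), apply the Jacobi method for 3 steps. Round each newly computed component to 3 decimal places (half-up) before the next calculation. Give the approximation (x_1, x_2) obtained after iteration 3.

Iteration 1:
  x_1 = (-9 - (1)·0.000) / (4) = -2.250
  x_2 = (-12 - (2)·0.000) / (3) = -4.000
Iteration 2:
  x_1 = (-9 - (1)·-4.000) / (4) = -1.250
  x_2 = (-12 - (2)·-2.250) / (3) = -2.500
Iteration 3:
  x_1 = (-9 - (1)·-2.500) / (4) = -1.625
  x_2 = (-12 - (2)·-1.250) / (3) = -3.167

(-1.625, -3.167)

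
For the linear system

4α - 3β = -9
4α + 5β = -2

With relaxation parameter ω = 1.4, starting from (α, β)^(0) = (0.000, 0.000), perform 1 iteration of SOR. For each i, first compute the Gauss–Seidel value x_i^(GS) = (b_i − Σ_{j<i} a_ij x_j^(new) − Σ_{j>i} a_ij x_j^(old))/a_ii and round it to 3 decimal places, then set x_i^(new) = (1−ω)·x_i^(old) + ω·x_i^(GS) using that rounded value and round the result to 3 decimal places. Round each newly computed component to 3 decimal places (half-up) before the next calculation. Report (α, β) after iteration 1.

Iteration 1:
  α: GS value = (-9 - (-3)·0.000) / (4) = -2.250;  α ← (1−ω)·0.000 + ω·-2.250 = -3.150
  β: GS value = (-2 - (4)·-3.150) / (5) = 2.120;  β ← (1−ω)·0.000 + ω·2.120 = 2.968

(-3.150, 2.968)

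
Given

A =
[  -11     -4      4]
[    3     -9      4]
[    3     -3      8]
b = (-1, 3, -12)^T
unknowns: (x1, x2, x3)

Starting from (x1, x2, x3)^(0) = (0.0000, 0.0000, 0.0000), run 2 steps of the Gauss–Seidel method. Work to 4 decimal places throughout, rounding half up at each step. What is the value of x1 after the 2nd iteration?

Iteration 1:
  x1 = (-1 - (-4)·0.0000 - (4)·0.0000) / (-11) = 0.0909
  x2 = (3 - (3)·0.0909 - (4)·0.0000) / (-9) = -0.3030
  x3 = (-12 - (3)·0.0909 - (-3)·-0.3030) / (8) = -1.6477
Iteration 2:
  x1 = (-1 - (-4)·-0.3030 - (4)·-1.6477) / (-11) = -0.3981
  x2 = (3 - (3)·-0.3981 - (4)·-1.6477) / (-9) = -1.1983
  x3 = (-12 - (3)·-0.3981 - (-3)·-1.1983) / (8) = -1.8001

-0.3981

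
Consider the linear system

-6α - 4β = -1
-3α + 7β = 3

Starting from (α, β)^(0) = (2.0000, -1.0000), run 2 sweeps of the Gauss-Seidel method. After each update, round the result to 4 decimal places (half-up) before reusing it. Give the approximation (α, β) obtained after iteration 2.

(-0.3571, 0.2755)

Iteration 1:
  α = (-1 - (-4)·-1.0000) / (-6) = 0.8333
  β = (3 - (-3)·0.8333) / (7) = 0.7857
Iteration 2:
  α = (-1 - (-4)·0.7857) / (-6) = -0.3571
  β = (3 - (-3)·-0.3571) / (7) = 0.2755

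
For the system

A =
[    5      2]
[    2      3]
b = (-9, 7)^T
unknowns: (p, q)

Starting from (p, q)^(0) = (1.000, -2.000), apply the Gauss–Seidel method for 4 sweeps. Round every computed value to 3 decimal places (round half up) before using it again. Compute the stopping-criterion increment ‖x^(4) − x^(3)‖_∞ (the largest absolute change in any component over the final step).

0.143

Iteration 1:
  p = (-9 - (2)·-2.000) / (5) = -1.000
  q = (7 - (2)·-1.000) / (3) = 3.000
Iteration 2:
  p = (-9 - (2)·3.000) / (5) = -3.000
  q = (7 - (2)·-3.000) / (3) = 4.333
Iteration 3:
  p = (-9 - (2)·4.333) / (5) = -3.533
  q = (7 - (2)·-3.533) / (3) = 4.689
Iteration 4:
  p = (-9 - (2)·4.689) / (5) = -3.676
  q = (7 - (2)·-3.676) / (3) = 4.784
Change: (-0.143, 0.095) → max |·| = 0.143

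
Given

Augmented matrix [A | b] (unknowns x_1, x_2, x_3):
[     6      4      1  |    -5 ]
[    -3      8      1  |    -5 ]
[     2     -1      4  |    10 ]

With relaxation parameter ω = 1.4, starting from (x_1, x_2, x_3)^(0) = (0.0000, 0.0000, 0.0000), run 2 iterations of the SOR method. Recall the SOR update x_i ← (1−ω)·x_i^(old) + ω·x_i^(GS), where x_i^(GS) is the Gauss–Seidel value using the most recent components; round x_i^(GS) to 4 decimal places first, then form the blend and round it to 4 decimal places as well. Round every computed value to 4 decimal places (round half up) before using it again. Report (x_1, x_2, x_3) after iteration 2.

Iteration 1:
  x_1: GS value = (-5 - (4)·0.0000 - (1)·0.0000) / (6) = -0.8333;  x_1 ← (1−ω)·0.0000 + ω·-0.8333 = -1.1666
  x_2: GS value = (-5 - (-3)·-1.1666 - (1)·0.0000) / (8) = -1.0625;  x_2 ← (1−ω)·0.0000 + ω·-1.0625 = -1.4875
  x_3: GS value = (10 - (2)·-1.1666 - (-1)·-1.4875) / (4) = 2.7114;  x_3 ← (1−ω)·0.0000 + ω·2.7114 = 3.7960
Iteration 2:
  x_1: GS value = (-5 - (4)·-1.4875 - (1)·3.7960) / (6) = -0.4743;  x_1 ← (1−ω)·-1.1666 + ω·-0.4743 = -0.1974
  x_2: GS value = (-5 - (-3)·-0.1974 - (1)·3.7960) / (8) = -1.1735;  x_2 ← (1−ω)·-1.4875 + ω·-1.1735 = -1.0479
  x_3: GS value = (10 - (2)·-0.1974 - (-1)·-1.0479) / (4) = 2.3367;  x_3 ← (1−ω)·3.7960 + ω·2.3367 = 1.7530

(-0.1974, -1.0479, 1.7530)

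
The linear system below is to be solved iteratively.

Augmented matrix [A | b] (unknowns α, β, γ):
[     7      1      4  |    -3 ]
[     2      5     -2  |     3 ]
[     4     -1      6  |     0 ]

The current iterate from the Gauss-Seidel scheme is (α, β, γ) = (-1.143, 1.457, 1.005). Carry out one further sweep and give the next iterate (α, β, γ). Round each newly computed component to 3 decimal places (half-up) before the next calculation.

One sweep:
  α = (-3 - (1)·1.457 - (4)·1.005) / (7) = -1.211
  β = (3 - (2)·-1.211 - (-2)·1.005) / (5) = 1.486
  γ = (0 - (4)·-1.211 - (-1)·1.486) / (6) = 1.055

(-1.211, 1.486, 1.055)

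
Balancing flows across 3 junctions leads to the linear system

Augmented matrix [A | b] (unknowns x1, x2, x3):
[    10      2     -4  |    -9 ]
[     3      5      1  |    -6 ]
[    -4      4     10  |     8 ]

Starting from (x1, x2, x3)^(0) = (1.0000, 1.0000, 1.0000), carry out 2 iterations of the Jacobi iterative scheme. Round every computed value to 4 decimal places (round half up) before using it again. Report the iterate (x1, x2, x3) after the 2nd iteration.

Iteration 1:
  x1 = (-9 - (2)·1.0000 - (-4)·1.0000) / (10) = -0.7000
  x2 = (-6 - (3)·1.0000 - (1)·1.0000) / (5) = -2.0000
  x3 = (8 - (-4)·1.0000 - (4)·1.0000) / (10) = 0.8000
Iteration 2:
  x1 = (-9 - (2)·-2.0000 - (-4)·0.8000) / (10) = -0.1800
  x2 = (-6 - (3)·-0.7000 - (1)·0.8000) / (5) = -0.9400
  x3 = (8 - (-4)·-0.7000 - (4)·-2.0000) / (10) = 1.3200

(-0.1800, -0.9400, 1.3200)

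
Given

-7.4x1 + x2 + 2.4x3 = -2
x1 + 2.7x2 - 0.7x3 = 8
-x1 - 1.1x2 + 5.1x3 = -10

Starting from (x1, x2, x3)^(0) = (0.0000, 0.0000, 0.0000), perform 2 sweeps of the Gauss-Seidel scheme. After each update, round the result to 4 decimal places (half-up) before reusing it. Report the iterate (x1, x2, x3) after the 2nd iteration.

(0.2387, 2.5400, -1.3661)

Iteration 1:
  x1 = (-2 - (1)·0.0000 - (2.4)·0.0000) / (-7.4) = 0.2703
  x2 = (8 - (1)·0.2703 - (-0.7)·0.0000) / (2.7) = 2.8629
  x3 = (-10 - (-1)·0.2703 - (-1.1)·2.8629) / (5.1) = -1.2903
Iteration 2:
  x1 = (-2 - (1)·2.8629 - (2.4)·-1.2903) / (-7.4) = 0.2387
  x2 = (8 - (1)·0.2387 - (-0.7)·-1.2903) / (2.7) = 2.5400
  x3 = (-10 - (-1)·0.2387 - (-1.1)·2.5400) / (5.1) = -1.3661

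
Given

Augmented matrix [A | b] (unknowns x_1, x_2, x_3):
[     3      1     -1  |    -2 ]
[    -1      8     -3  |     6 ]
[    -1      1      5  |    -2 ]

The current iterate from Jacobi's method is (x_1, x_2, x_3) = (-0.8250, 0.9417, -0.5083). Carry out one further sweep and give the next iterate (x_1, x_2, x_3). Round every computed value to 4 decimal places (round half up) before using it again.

(-1.1500, 0.4563, -0.7533)

One sweep:
  x_1 = (-2 - (1)·0.9417 - (-1)·-0.5083) / (3) = -1.1500
  x_2 = (6 - (-1)·-0.8250 - (-3)·-0.5083) / (8) = 0.4563
  x_3 = (-2 - (-1)·-0.8250 - (1)·0.9417) / (5) = -0.7533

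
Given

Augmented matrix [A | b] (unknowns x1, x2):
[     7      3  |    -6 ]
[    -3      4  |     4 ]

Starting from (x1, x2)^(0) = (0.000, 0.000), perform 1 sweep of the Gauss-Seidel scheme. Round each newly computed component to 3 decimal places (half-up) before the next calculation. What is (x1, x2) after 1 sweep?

Iteration 1:
  x1 = (-6 - (3)·0.000) / (7) = -0.857
  x2 = (4 - (-3)·-0.857) / (4) = 0.357

(-0.857, 0.357)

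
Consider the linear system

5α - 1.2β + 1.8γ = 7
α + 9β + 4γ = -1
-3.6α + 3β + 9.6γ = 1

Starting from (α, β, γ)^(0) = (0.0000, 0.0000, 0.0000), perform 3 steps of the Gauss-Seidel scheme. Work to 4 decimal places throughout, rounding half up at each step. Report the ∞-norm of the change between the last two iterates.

0.0558

Iteration 1:
  α = (7 - (-1.2)·0.0000 - (1.8)·0.0000) / (5) = 1.4000
  β = (-1 - (1)·1.4000 - (4)·0.0000) / (9) = -0.2667
  γ = (1 - (-3.6)·1.4000 - (3)·-0.2667) / (9.6) = 0.7125
Iteration 2:
  α = (7 - (-1.2)·-0.2667 - (1.8)·0.7125) / (5) = 1.0795
  β = (-1 - (1)·1.0795 - (4)·0.7125) / (9) = -0.5477
  γ = (1 - (-3.6)·1.0795 - (3)·-0.5477) / (9.6) = 0.6801
Iteration 3:
  α = (7 - (-1.2)·-0.5477 - (1.8)·0.6801) / (5) = 1.0237
  β = (-1 - (1)·1.0237 - (4)·0.6801) / (9) = -0.5271
  γ = (1 - (-3.6)·1.0237 - (3)·-0.5271) / (9.6) = 0.6528
Change: (-0.0558, 0.0206, -0.0273) → max |·| = 0.0558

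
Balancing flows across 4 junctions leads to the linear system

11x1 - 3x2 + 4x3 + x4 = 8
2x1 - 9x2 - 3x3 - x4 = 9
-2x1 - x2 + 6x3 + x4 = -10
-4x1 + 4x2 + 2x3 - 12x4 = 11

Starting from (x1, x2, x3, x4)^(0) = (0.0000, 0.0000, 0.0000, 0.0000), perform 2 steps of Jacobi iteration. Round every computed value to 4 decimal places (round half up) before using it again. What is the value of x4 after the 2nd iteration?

-1.7702

Iteration 1:
  x1 = (8 - (-3)·0.0000 - (4)·0.0000 - (1)·0.0000) / (11) = 0.7273
  x2 = (9 - (2)·0.0000 - (-3)·0.0000 - (-1)·0.0000) / (-9) = -1.0000
  x3 = (-10 - (-2)·0.0000 - (-1)·0.0000 - (1)·0.0000) / (6) = -1.6667
  x4 = (11 - (-4)·0.0000 - (4)·0.0000 - (2)·0.0000) / (-12) = -0.9167
Iteration 2:
  x1 = (8 - (-3)·-1.0000 - (4)·-1.6667 - (1)·-0.9167) / (11) = 1.1440
  x2 = (9 - (2)·0.7273 - (-3)·-1.6667 - (-1)·-0.9167) / (-9) = -0.1810
  x3 = (-10 - (-2)·0.7273 - (-1)·-1.0000 - (1)·-0.9167) / (6) = -1.4381
  x4 = (11 - (-4)·0.7273 - (4)·-1.0000 - (2)·-1.6667) / (-12) = -1.7702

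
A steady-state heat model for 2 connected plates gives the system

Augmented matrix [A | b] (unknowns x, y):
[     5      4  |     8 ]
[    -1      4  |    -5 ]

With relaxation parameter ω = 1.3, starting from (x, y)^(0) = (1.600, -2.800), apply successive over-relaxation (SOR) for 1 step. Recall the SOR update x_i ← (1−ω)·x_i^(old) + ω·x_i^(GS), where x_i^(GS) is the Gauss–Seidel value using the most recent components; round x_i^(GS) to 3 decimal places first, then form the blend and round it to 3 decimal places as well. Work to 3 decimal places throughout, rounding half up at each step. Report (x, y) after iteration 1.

Iteration 1:
  x: GS value = (8 - (4)·-2.800) / (5) = 3.840;  x ← (1−ω)·1.600 + ω·3.840 = 4.512
  y: GS value = (-5 - (-1)·4.512) / (4) = -0.122;  y ← (1−ω)·-2.800 + ω·-0.122 = 0.681

(4.512, 0.681)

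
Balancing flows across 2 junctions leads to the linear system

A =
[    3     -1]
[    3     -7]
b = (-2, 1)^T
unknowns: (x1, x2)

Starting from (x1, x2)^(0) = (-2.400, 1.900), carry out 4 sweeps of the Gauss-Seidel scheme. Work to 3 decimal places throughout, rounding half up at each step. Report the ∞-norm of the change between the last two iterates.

0.014

Iteration 1:
  x1 = (-2 - (-1)·1.900) / (3) = -0.033
  x2 = (1 - (3)·-0.033) / (-7) = -0.157
Iteration 2:
  x1 = (-2 - (-1)·-0.157) / (3) = -0.719
  x2 = (1 - (3)·-0.719) / (-7) = -0.451
Iteration 3:
  x1 = (-2 - (-1)·-0.451) / (3) = -0.817
  x2 = (1 - (3)·-0.817) / (-7) = -0.493
Iteration 4:
  x1 = (-2 - (-1)·-0.493) / (3) = -0.831
  x2 = (1 - (3)·-0.831) / (-7) = -0.499
Change: (-0.014, -0.006) → max |·| = 0.014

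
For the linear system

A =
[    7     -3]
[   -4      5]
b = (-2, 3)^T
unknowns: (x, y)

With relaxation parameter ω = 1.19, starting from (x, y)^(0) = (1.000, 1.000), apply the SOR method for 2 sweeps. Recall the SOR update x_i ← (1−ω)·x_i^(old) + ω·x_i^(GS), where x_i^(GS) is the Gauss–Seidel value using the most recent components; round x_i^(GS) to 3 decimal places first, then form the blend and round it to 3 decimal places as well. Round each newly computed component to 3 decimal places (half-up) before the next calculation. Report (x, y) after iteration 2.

Iteration 1:
  x: GS value = (-2 - (-3)·1.000) / (7) = 0.143;  x ← (1−ω)·1.000 + ω·0.143 = -0.020
  y: GS value = (3 - (-4)·-0.020) / (5) = 0.584;  y ← (1−ω)·1.000 + ω·0.584 = 0.505
Iteration 2:
  x: GS value = (-2 - (-3)·0.505) / (7) = -0.069;  x ← (1−ω)·-0.020 + ω·-0.069 = -0.078
  y: GS value = (3 - (-4)·-0.078) / (5) = 0.538;  y ← (1−ω)·0.505 + ω·0.538 = 0.544

(-0.078, 0.544)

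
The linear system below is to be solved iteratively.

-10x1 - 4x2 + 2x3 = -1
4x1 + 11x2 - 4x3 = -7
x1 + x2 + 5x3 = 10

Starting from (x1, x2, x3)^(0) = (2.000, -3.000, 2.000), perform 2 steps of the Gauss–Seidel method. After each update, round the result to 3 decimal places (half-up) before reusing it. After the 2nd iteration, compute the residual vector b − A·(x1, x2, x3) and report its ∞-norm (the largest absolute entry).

Iteration 1:
  x1 = (-1 - (-4)·-3.000 - (2)·2.000) / (-10) = 1.700
  x2 = (-7 - (4)·1.700 - (-4)·2.000) / (11) = -0.527
  x3 = (10 - (1)·1.700 - (1)·-0.527) / (5) = 1.765
Iteration 2:
  x1 = (-1 - (-4)·-0.527 - (2)·1.765) / (-10) = 0.664
  x2 = (-7 - (4)·0.664 - (-4)·1.765) / (11) = -0.236
  x3 = (10 - (1)·0.664 - (1)·-0.236) / (5) = 1.914
Residual b − A·x = (0.868, 0.596, 0.002); ∞-norm = 0.868

0.868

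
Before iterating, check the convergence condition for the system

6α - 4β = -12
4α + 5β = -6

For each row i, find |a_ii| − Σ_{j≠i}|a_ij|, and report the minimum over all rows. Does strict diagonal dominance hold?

row 1: |6| − (4) = 2
row 2: |5| − (4) = 1
minimum over rows = 1 → strictly diagonally dominant (convergence guaranteed)

1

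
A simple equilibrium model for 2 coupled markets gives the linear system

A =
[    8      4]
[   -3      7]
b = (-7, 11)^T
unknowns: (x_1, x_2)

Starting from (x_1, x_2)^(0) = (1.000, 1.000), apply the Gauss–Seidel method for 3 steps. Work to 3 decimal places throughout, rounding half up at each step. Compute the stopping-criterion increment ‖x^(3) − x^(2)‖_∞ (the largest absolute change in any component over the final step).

0.002

Iteration 1:
  x_1 = (-7 - (4)·1.000) / (8) = -1.375
  x_2 = (11 - (-3)·-1.375) / (7) = 0.982
Iteration 2:
  x_1 = (-7 - (4)·0.982) / (8) = -1.366
  x_2 = (11 - (-3)·-1.366) / (7) = 0.986
Iteration 3:
  x_1 = (-7 - (4)·0.986) / (8) = -1.368
  x_2 = (11 - (-3)·-1.368) / (7) = 0.985
Change: (-0.002, -0.001) → max |·| = 0.002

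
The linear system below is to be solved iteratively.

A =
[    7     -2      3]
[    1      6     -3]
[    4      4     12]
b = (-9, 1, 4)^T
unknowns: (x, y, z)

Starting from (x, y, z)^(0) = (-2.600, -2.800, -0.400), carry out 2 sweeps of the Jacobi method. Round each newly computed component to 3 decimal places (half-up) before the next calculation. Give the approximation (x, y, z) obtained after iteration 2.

Iteration 1:
  x = (-9 - (-2)·-2.800 - (3)·-0.400) / (7) = -1.914
  y = (1 - (1)·-2.600 - (-3)·-0.400) / (6) = 0.400
  z = (4 - (4)·-2.600 - (4)·-2.800) / (12) = 2.133
Iteration 2:
  x = (-9 - (-2)·0.400 - (3)·2.133) / (7) = -2.086
  y = (1 - (1)·-1.914 - (-3)·2.133) / (6) = 1.552
  z = (4 - (4)·-1.914 - (4)·0.400) / (12) = 0.838

(-2.086, 1.552, 0.838)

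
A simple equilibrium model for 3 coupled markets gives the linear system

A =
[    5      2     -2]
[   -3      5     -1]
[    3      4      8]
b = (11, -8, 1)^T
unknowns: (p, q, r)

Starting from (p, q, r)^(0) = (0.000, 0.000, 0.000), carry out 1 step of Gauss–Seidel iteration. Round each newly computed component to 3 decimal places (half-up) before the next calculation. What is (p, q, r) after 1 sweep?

Iteration 1:
  p = (11 - (2)·0.000 - (-2)·0.000) / (5) = 2.200
  q = (-8 - (-3)·2.200 - (-1)·0.000) / (5) = -0.280
  r = (1 - (3)·2.200 - (4)·-0.280) / (8) = -0.560

(2.200, -0.280, -0.560)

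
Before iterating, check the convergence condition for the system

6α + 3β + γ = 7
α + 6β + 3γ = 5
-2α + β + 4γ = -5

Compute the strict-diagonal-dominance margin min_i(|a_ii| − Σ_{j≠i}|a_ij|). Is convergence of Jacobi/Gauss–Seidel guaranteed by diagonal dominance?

1

row 1: |6| − (3+1) = 2
row 2: |6| − (1+3) = 2
row 3: |4| − (2+1) = 1
minimum over rows = 1 → strictly diagonally dominant (convergence guaranteed)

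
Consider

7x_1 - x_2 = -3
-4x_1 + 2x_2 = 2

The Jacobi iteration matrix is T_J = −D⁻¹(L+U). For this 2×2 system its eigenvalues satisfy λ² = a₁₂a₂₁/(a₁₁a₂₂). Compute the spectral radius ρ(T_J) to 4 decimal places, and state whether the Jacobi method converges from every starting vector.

0.5345

a₁₂a₂₁/(a₁₁a₂₂) = (-1)·(-4) / ((7)·(2)) = 0.285714
ρ = √|0.285714| = √0.285714 = 0.5345
ρ < 1, so Jacobi converges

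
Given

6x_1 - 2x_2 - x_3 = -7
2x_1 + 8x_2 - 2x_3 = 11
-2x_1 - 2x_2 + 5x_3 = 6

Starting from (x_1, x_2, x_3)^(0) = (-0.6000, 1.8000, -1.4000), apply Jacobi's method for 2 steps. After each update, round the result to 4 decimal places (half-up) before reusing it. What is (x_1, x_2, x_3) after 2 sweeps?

Iteration 1:
  x_1 = (-7 - (-2)·1.8000 - (-1)·-1.4000) / (6) = -0.8000
  x_2 = (11 - (2)·-0.6000 - (-2)·-1.4000) / (8) = 1.1750
  x_3 = (6 - (-2)·-0.6000 - (-2)·1.8000) / (5) = 1.6800
Iteration 2:
  x_1 = (-7 - (-2)·1.1750 - (-1)·1.6800) / (6) = -0.4950
  x_2 = (11 - (2)·-0.8000 - (-2)·1.6800) / (8) = 1.9950
  x_3 = (6 - (-2)·-0.8000 - (-2)·1.1750) / (5) = 1.3500

(-0.4950, 1.9950, 1.3500)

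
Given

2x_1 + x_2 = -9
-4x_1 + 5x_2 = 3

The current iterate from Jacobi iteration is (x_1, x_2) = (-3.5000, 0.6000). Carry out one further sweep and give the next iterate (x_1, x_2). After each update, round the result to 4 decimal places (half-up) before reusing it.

One sweep:
  x_1 = (-9 - (1)·0.6000) / (2) = -4.8000
  x_2 = (3 - (-4)·-3.5000) / (5) = -2.2000

(-4.8000, -2.2000)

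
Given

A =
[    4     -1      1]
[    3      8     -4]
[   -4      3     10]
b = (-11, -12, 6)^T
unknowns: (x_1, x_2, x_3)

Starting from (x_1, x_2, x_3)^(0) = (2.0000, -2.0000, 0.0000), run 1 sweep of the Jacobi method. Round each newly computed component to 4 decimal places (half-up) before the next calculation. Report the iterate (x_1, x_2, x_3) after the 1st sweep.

(-3.2500, -2.2500, 2.0000)

Iteration 1:
  x_1 = (-11 - (-1)·-2.0000 - (1)·0.0000) / (4) = -3.2500
  x_2 = (-12 - (3)·2.0000 - (-4)·0.0000) / (8) = -2.2500
  x_3 = (6 - (-4)·2.0000 - (3)·-2.0000) / (10) = 2.0000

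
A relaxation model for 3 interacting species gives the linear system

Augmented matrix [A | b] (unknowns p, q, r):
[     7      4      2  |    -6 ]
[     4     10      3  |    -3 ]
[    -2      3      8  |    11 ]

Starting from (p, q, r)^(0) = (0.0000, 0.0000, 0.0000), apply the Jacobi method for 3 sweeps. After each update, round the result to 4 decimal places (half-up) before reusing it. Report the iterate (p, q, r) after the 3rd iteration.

(-1.0097, -0.2505, 1.2440)

Iteration 1:
  p = (-6 - (4)·0.0000 - (2)·0.0000) / (7) = -0.8571
  q = (-3 - (4)·0.0000 - (3)·0.0000) / (10) = -0.3000
  r = (11 - (-2)·0.0000 - (3)·0.0000) / (8) = 1.3750
Iteration 2:
  p = (-6 - (4)·-0.3000 - (2)·1.3750) / (7) = -1.0786
  q = (-3 - (4)·-0.8571 - (3)·1.3750) / (10) = -0.3697
  r = (11 - (-2)·-0.8571 - (3)·-0.3000) / (8) = 1.2732
Iteration 3:
  p = (-6 - (4)·-0.3697 - (2)·1.2732) / (7) = -1.0097
  q = (-3 - (4)·-1.0786 - (3)·1.2732) / (10) = -0.2505
  r = (11 - (-2)·-1.0786 - (3)·-0.3697) / (8) = 1.2440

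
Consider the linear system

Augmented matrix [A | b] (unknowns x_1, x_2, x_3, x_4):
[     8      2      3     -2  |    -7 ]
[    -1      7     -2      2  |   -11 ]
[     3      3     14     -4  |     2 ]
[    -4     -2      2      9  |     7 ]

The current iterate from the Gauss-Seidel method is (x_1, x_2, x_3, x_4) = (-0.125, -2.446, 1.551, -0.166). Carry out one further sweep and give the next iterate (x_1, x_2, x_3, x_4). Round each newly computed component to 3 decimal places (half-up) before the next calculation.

(-0.887, -1.208, 0.544, -0.006)

One sweep:
  x_1 = (-7 - (2)·-2.446 - (3)·1.551 - (-2)·-0.166) / (8) = -0.887
  x_2 = (-11 - (-1)·-0.887 - (-2)·1.551 - (2)·-0.166) / (7) = -1.208
  x_3 = (2 - (3)·-0.887 - (3)·-1.208 - (-4)·-0.166) / (14) = 0.544
  x_4 = (7 - (-4)·-0.887 - (-2)·-1.208 - (2)·0.544) / (9) = -0.006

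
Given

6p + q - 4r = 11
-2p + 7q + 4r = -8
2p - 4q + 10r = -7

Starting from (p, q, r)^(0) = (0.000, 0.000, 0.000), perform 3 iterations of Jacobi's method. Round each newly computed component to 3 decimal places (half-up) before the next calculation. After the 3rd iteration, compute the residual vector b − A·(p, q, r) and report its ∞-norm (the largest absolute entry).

3.107

Iteration 1:
  p = (11 - (1)·0.000 - (-4)·0.000) / (6) = 1.833
  q = (-8 - (-2)·0.000 - (4)·0.000) / (7) = -1.143
  r = (-7 - (2)·0.000 - (-4)·0.000) / (10) = -0.700
Iteration 2:
  p = (11 - (1)·-1.143 - (-4)·-0.700) / (6) = 1.557
  q = (-8 - (-2)·1.833 - (4)·-0.700) / (7) = -0.219
  r = (-7 - (2)·1.833 - (-4)·-1.143) / (10) = -1.524
Iteration 3:
  p = (11 - (1)·-0.219 - (-4)·-1.524) / (6) = 0.854
  q = (-8 - (-2)·1.557 - (4)·-1.524) / (7) = 0.173
  r = (-7 - (2)·1.557 - (-4)·-0.219) / (10) = -1.099
Residual b − A·x = (1.307, -3.107, 2.974); ∞-norm = 3.107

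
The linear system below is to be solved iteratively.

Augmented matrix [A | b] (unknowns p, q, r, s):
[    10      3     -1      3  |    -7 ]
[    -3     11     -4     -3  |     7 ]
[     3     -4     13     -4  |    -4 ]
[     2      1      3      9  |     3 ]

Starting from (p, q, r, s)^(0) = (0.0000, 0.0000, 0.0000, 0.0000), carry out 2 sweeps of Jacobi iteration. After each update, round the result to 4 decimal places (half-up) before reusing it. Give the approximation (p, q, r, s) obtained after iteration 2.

(-1.0217, 0.4245, 0.1522, 0.5207)

Iteration 1:
  p = (-7 - (3)·0.0000 - (-1)·0.0000 - (3)·0.0000) / (10) = -0.7000
  q = (7 - (-3)·0.0000 - (-4)·0.0000 - (-3)·0.0000) / (11) = 0.6364
  r = (-4 - (3)·0.0000 - (-4)·0.0000 - (-4)·0.0000) / (13) = -0.3077
  s = (3 - (2)·0.0000 - (1)·0.0000 - (3)·0.0000) / (9) = 0.3333
Iteration 2:
  p = (-7 - (3)·0.6364 - (-1)·-0.3077 - (3)·0.3333) / (10) = -1.0217
  q = (7 - (-3)·-0.7000 - (-4)·-0.3077 - (-3)·0.3333) / (11) = 0.4245
  r = (-4 - (3)·-0.7000 - (-4)·0.6364 - (-4)·0.3333) / (13) = 0.1522
  s = (3 - (2)·-0.7000 - (1)·0.6364 - (3)·-0.3077) / (9) = 0.5207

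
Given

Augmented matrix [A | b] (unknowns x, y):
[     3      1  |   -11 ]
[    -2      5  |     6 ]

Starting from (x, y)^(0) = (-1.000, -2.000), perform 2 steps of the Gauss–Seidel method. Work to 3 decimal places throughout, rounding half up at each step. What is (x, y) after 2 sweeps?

(-3.667, -0.267)

Iteration 1:
  x = (-11 - (1)·-2.000) / (3) = -3.000
  y = (6 - (-2)·-3.000) / (5) = 0.000
Iteration 2:
  x = (-11 - (1)·0.000) / (3) = -3.667
  y = (6 - (-2)·-3.667) / (5) = -0.267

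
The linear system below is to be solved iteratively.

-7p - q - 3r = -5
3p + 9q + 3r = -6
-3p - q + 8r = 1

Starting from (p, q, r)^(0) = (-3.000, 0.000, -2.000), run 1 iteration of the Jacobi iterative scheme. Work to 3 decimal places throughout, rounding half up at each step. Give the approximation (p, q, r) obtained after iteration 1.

Iteration 1:
  p = (-5 - (-1)·0.000 - (-3)·-2.000) / (-7) = 1.571
  q = (-6 - (3)·-3.000 - (3)·-2.000) / (9) = 1.000
  r = (1 - (-3)·-3.000 - (-1)·0.000) / (8) = -1.000

(1.571, 1.000, -1.000)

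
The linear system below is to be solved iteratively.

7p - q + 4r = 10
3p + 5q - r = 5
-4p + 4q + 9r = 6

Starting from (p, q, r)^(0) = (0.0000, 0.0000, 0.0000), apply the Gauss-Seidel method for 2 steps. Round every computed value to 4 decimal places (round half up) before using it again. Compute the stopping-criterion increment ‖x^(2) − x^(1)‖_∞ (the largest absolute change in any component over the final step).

Iteration 1:
  p = (10 - (-1)·0.0000 - (4)·0.0000) / (7) = 1.4286
  q = (5 - (3)·1.4286 - (-1)·0.0000) / (5) = 0.1428
  r = (6 - (-4)·1.4286 - (4)·0.1428) / (9) = 1.2381
Iteration 2:
  p = (10 - (-1)·0.1428 - (4)·1.2381) / (7) = 0.7415
  q = (5 - (3)·0.7415 - (-1)·1.2381) / (5) = 0.8027
  r = (6 - (-4)·0.7415 - (4)·0.8027) / (9) = 0.6395
Change: (-0.6871, 0.6599, -0.5986) → max |·| = 0.6871

0.6871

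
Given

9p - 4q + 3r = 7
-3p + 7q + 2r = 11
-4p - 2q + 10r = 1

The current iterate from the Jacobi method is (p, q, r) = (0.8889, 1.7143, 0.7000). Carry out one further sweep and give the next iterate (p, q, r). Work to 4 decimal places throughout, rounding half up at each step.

(1.3064, 1.7524, 0.7984)

One sweep:
  p = (7 - (-4)·1.7143 - (3)·0.7000) / (9) = 1.3064
  q = (11 - (-3)·0.8889 - (2)·0.7000) / (7) = 1.7524
  r = (1 - (-4)·0.8889 - (-2)·1.7143) / (10) = 0.7984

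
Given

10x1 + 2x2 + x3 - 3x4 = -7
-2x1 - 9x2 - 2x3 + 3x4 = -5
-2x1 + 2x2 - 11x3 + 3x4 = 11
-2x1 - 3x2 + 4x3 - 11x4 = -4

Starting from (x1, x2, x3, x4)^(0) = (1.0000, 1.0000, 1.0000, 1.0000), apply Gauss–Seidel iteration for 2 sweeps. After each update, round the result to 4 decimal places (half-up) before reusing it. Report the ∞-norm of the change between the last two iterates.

0.2208

Iteration 1:
  x1 = (-7 - (2)·1.0000 - (1)·1.0000 - (-3)·1.0000) / (10) = -0.7000
  x2 = (-5 - (-2)·-0.7000 - (-2)·1.0000 - (3)·1.0000) / (-9) = 0.8222
  x3 = (11 - (-2)·-0.7000 - (2)·0.8222 - (3)·1.0000) / (-11) = -0.4505
  x4 = (-4 - (-2)·-0.7000 - (-3)·0.8222 - (4)·-0.4505) / (-11) = 0.1029
Iteration 2:
  x1 = (-7 - (2)·0.8222 - (1)·-0.4505 - (-3)·0.1029) / (10) = -0.7885
  x2 = (-5 - (-2)·-0.7885 - (-2)·-0.4505 - (3)·0.1029) / (-9) = 0.8652
  x3 = (11 - (-2)·-0.7885 - (2)·0.8652 - (3)·0.1029) / (-11) = -0.6713
  x4 = (-4 - (-2)·-0.7885 - (-3)·0.8652 - (4)·-0.6713) / (-11) = 0.0269
Change: (-0.0885, 0.0430, -0.2208, -0.0760) → max |·| = 0.2208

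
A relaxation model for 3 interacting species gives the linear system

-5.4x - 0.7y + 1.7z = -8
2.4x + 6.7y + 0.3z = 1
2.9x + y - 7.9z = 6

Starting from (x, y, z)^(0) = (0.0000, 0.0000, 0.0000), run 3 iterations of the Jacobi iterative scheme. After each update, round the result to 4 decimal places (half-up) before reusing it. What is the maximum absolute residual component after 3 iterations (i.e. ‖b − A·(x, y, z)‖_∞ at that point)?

0.7679

Iteration 1:
  x = (-8 - (-0.7)·0.0000 - (1.7)·0.0000) / (-5.4) = 1.4815
  y = (1 - (2.4)·0.0000 - (0.3)·0.0000) / (6.7) = 0.1493
  z = (6 - (2.9)·0.0000 - (1)·0.0000) / (-7.9) = -0.7595
Iteration 2:
  x = (-8 - (-0.7)·0.1493 - (1.7)·-0.7595) / (-5.4) = 1.2230
  y = (1 - (2.4)·1.4815 - (0.3)·-0.7595) / (6.7) = -0.3474
  z = (6 - (2.9)·1.4815 - (1)·0.1493) / (-7.9) = -0.1968
Iteration 3:
  x = (-8 - (-0.7)·-0.3474 - (1.7)·-0.1968) / (-5.4) = 1.4646
  y = (1 - (2.4)·1.2230 - (0.3)·-0.1968) / (6.7) = -0.2800
  z = (6 - (2.9)·1.2230 - (1)·-0.3474) / (-7.9) = -0.3545
Residual b − A·x = (0.3155, -0.5327, -0.7679); ∞-norm = 0.7679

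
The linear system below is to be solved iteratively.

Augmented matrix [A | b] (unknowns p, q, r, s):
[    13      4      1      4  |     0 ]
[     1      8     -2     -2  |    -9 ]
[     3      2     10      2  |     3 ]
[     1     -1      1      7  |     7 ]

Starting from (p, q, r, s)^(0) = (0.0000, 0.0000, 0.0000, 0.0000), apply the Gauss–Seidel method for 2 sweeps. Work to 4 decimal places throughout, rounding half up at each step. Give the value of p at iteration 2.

0.0706

Iteration 1:
  p = (0 - (4)·0.0000 - (1)·0.0000 - (4)·0.0000) / (13) = 0.0000
  q = (-9 - (1)·0.0000 - (-2)·0.0000 - (-2)·0.0000) / (8) = -1.1250
  r = (3 - (3)·0.0000 - (2)·-1.1250 - (2)·0.0000) / (10) = 0.5250
  s = (7 - (1)·0.0000 - (-1)·-1.1250 - (1)·0.5250) / (7) = 0.7643
Iteration 2:
  p = (0 - (4)·-1.1250 - (1)·0.5250 - (4)·0.7643) / (13) = 0.0706
  q = (-9 - (1)·0.0706 - (-2)·0.5250 - (-2)·0.7643) / (8) = -0.8115
  r = (3 - (3)·0.0706 - (2)·-0.8115 - (2)·0.7643) / (10) = 0.2883
  s = (7 - (1)·0.0706 - (-1)·-0.8115 - (1)·0.2883) / (7) = 0.8328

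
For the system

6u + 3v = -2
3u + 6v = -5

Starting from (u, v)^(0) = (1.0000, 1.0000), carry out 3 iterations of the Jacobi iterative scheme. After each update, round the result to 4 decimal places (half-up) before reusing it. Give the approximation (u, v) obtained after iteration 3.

Iteration 1:
  u = (-2 - (3)·1.0000) / (6) = -0.8333
  v = (-5 - (3)·1.0000) / (6) = -1.3333
Iteration 2:
  u = (-2 - (3)·-1.3333) / (6) = 0.3333
  v = (-5 - (3)·-0.8333) / (6) = -0.4167
Iteration 3:
  u = (-2 - (3)·-0.4167) / (6) = -0.1250
  v = (-5 - (3)·0.3333) / (6) = -1.0000

(-0.1250, -1.0000)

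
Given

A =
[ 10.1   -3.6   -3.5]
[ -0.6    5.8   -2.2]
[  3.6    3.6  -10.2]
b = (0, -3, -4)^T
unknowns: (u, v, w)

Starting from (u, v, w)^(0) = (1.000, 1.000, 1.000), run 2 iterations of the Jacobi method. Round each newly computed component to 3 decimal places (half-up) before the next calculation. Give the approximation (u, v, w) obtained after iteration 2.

(0.368, -0.028, 0.628)

Iteration 1:
  u = (0 - (-3.6)·1.000 - (-3.5)·1.000) / (10.1) = 0.703
  v = (-3 - (-0.6)·1.000 - (-2.2)·1.000) / (5.8) = -0.034
  w = (-4 - (3.6)·1.000 - (3.6)·1.000) / (-10.2) = 1.098
Iteration 2:
  u = (0 - (-3.6)·-0.034 - (-3.5)·1.098) / (10.1) = 0.368
  v = (-3 - (-0.6)·0.703 - (-2.2)·1.098) / (5.8) = -0.028
  w = (-4 - (3.6)·0.703 - (3.6)·-0.034) / (-10.2) = 0.628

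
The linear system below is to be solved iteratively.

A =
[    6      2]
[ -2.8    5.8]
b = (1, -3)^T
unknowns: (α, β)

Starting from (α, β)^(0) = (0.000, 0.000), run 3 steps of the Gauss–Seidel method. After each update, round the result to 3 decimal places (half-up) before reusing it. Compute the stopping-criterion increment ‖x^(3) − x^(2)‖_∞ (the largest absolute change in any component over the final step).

Iteration 1:
  α = (1 - (2)·0.000) / (6) = 0.167
  β = (-3 - (-2.8)·0.167) / (5.8) = -0.437
Iteration 2:
  α = (1 - (2)·-0.437) / (6) = 0.312
  β = (-3 - (-2.8)·0.312) / (5.8) = -0.367
Iteration 3:
  α = (1 - (2)·-0.367) / (6) = 0.289
  β = (-3 - (-2.8)·0.289) / (5.8) = -0.378
Change: (-0.023, -0.011) → max |·| = 0.023

0.023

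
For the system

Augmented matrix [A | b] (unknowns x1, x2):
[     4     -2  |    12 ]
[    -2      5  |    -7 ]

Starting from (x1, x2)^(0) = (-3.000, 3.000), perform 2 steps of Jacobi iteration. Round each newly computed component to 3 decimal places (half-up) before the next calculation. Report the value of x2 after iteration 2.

Iteration 1:
  x1 = (12 - (-2)·3.000) / (4) = 4.500
  x2 = (-7 - (-2)·-3.000) / (5) = -2.600
Iteration 2:
  x1 = (12 - (-2)·-2.600) / (4) = 1.700
  x2 = (-7 - (-2)·4.500) / (5) = 0.400

0.400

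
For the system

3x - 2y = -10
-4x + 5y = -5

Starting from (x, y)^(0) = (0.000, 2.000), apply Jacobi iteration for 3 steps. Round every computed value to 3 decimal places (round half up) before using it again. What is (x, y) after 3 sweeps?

(-5.067, -4.200)

Iteration 1:
  x = (-10 - (-2)·2.000) / (3) = -2.000
  y = (-5 - (-4)·0.000) / (5) = -1.000
Iteration 2:
  x = (-10 - (-2)·-1.000) / (3) = -4.000
  y = (-5 - (-4)·-2.000) / (5) = -2.600
Iteration 3:
  x = (-10 - (-2)·-2.600) / (3) = -5.067
  y = (-5 - (-4)·-4.000) / (5) = -4.200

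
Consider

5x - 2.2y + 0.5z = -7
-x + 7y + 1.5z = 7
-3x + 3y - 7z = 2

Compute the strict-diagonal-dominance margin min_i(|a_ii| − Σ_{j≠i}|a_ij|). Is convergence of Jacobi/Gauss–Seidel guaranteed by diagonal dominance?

row 1: |5| − (2.2+0.5) = 2.3
row 2: |7| − (1+1.5) = 4.5
row 3: |-7| − (3+3) = 1
minimum over rows = 1 → strictly diagonally dominant (convergence guaranteed)

1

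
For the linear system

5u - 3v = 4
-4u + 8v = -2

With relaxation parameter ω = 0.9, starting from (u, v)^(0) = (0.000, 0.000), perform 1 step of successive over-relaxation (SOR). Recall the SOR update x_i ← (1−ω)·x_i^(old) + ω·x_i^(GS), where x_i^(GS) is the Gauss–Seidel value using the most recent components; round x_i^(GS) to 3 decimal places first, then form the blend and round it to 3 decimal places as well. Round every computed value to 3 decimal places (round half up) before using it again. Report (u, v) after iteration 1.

Iteration 1:
  u: GS value = (4 - (-3)·0.000) / (5) = 0.800;  u ← (1−ω)·0.000 + ω·0.800 = 0.720
  v: GS value = (-2 - (-4)·0.720) / (8) = 0.110;  v ← (1−ω)·0.000 + ω·0.110 = 0.099

(0.720, 0.099)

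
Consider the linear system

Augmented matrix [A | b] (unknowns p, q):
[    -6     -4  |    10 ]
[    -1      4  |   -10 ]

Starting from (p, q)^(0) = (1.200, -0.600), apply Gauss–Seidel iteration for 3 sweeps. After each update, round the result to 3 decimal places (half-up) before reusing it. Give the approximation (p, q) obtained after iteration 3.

(-0.035, -2.509)

Iteration 1:
  p = (10 - (-4)·-0.600) / (-6) = -1.267
  q = (-10 - (-1)·-1.267) / (4) = -2.817
Iteration 2:
  p = (10 - (-4)·-2.817) / (-6) = 0.211
  q = (-10 - (-1)·0.211) / (4) = -2.447
Iteration 3:
  p = (10 - (-4)·-2.447) / (-6) = -0.035
  q = (-10 - (-1)·-0.035) / (4) = -2.509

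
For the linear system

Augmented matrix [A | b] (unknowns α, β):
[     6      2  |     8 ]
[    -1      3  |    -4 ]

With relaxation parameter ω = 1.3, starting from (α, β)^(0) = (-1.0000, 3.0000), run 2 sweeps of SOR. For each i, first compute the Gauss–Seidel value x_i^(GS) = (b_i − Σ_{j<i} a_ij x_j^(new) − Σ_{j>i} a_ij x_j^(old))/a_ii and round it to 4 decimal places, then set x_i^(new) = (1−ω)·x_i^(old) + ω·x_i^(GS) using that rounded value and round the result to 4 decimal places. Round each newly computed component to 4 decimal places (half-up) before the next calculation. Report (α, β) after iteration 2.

Iteration 1:
  α: GS value = (8 - (2)·3.0000) / (6) = 0.3333;  α ← (1−ω)·-1.0000 + ω·0.3333 = 0.7333
  β: GS value = (-4 - (-1)·0.7333) / (3) = -1.0889;  β ← (1−ω)·3.0000 + ω·-1.0889 = -2.3156
Iteration 2:
  α: GS value = (8 - (2)·-2.3156) / (6) = 2.1052;  α ← (1−ω)·0.7333 + ω·2.1052 = 2.5168
  β: GS value = (-4 - (-1)·2.5168) / (3) = -0.4944;  β ← (1−ω)·-2.3156 + ω·-0.4944 = 0.0520

(2.5168, 0.0520)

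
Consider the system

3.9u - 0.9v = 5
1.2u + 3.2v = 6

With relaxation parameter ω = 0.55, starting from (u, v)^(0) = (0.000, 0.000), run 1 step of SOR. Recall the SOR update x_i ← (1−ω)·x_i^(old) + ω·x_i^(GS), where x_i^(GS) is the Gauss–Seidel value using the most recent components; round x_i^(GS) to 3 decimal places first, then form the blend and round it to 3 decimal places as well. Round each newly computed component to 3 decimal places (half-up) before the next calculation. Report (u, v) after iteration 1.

Iteration 1:
  u: GS value = (5 - (-0.9)·0.000) / (3.9) = 1.282;  u ← (1−ω)·0.000 + ω·1.282 = 0.705
  v: GS value = (6 - (1.2)·0.705) / (3.2) = 1.611;  v ← (1−ω)·0.000 + ω·1.611 = 0.886

(0.705, 0.886)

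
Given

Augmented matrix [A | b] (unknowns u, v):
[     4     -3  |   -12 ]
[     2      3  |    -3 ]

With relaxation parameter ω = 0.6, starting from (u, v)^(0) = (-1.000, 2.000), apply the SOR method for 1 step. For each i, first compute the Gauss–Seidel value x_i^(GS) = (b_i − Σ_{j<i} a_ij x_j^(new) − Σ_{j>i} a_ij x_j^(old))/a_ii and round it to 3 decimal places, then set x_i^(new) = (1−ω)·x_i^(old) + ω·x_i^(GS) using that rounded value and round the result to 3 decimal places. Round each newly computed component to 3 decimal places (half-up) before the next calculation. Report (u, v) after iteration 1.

Iteration 1:
  u: GS value = (-12 - (-3)·2.000) / (4) = -1.500;  u ← (1−ω)·-1.000 + ω·-1.500 = -1.300
  v: GS value = (-3 - (2)·-1.300) / (3) = -0.133;  v ← (1−ω)·2.000 + ω·-0.133 = 0.720

(-1.300, 0.720)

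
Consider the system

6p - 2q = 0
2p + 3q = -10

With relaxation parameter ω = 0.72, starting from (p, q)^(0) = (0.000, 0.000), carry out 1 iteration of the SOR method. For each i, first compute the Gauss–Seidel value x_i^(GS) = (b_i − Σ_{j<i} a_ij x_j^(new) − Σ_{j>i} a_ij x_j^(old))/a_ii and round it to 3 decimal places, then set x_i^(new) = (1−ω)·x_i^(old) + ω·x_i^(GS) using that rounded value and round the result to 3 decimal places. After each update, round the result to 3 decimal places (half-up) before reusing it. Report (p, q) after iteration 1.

(0.000, -2.400)

Iteration 1:
  p: GS value = (0 - (-2)·0.000) / (6) = 0.000;  p ← (1−ω)·0.000 + ω·0.000 = 0.000
  q: GS value = (-10 - (2)·0.000) / (3) = -3.333;  q ← (1−ω)·0.000 + ω·-3.333 = -2.400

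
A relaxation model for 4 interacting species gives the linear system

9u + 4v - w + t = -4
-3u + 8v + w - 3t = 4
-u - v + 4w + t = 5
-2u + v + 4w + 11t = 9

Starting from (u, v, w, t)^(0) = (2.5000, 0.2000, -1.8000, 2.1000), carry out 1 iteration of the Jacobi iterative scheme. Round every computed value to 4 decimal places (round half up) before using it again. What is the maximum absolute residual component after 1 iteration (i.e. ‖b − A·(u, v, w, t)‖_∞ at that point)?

21.9835

Iteration 1:
  u = (-4 - (4)·0.2000 - (-1)·-1.8000 - (1)·2.1000) / (9) = -0.9667
  v = (4 - (-3)·2.5000 - (1)·-1.8000 - (-3)·2.1000) / (8) = 2.4500
  w = (5 - (-1)·2.5000 - (-1)·0.2000 - (1)·2.1000) / (4) = 1.4000
  t = (9 - (-2)·2.5000 - (1)·0.2000 - (4)·-1.8000) / (11) = 1.9091
Residual b − A·x = (-5.6088, -14.1728, -1.0258, -21.9835); ∞-norm = 21.9835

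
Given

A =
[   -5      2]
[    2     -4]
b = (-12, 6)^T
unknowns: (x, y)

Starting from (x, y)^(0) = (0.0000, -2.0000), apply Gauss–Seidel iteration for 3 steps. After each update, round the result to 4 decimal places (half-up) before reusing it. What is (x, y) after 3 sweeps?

Iteration 1:
  x = (-12 - (2)·-2.0000) / (-5) = 1.6000
  y = (6 - (2)·1.6000) / (-4) = -0.7000
Iteration 2:
  x = (-12 - (2)·-0.7000) / (-5) = 2.1200
  y = (6 - (2)·2.1200) / (-4) = -0.4400
Iteration 3:
  x = (-12 - (2)·-0.4400) / (-5) = 2.2240
  y = (6 - (2)·2.2240) / (-4) = -0.3880

(2.2240, -0.3880)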